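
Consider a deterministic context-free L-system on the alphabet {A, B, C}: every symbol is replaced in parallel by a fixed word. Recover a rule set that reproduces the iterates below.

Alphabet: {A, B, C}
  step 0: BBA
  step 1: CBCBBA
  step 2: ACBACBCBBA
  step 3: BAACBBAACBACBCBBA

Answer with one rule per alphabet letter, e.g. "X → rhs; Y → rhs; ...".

  step 2 ⇒ step 3: ACBACBCBBA ⇒ BA·A·CB·BA·A·CB·A·CB·CB·BA
    A ↦ BA
    B ↦ CB
    C ↦ A

A->BA, B->CB, C->A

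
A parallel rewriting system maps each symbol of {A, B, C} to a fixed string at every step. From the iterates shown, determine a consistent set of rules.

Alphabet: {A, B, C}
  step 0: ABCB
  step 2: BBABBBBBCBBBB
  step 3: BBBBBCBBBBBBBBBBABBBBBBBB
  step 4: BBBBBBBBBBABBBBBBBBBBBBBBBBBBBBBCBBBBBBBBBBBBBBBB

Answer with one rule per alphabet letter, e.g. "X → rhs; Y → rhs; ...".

A->BC, B->BB, C->A

  step 3 ⇒ step 4: BBBBBCBBBBBBBBBBABBBBBBBB ⇒ BB·BB·BB·BB·BB·A·BB·BB·BB·BB·BB·BB·BB·BB·BB·BB·BC·BB·BB·BB·BB·BB·BB·BB·BB
    A ↦ BC
    B ↦ BB
    C ↦ A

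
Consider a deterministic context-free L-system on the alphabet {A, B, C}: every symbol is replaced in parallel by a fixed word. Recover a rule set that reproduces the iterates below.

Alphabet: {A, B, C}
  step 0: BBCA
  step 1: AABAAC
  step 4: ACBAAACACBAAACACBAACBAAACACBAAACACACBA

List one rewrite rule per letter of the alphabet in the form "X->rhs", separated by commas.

  step 0 ⇒ step 1: BBCA ⇒ A·A·BA·AC
    A ↦ AC
    B ↦ A
    C ↦ BA

A->AC, B->A, C->BA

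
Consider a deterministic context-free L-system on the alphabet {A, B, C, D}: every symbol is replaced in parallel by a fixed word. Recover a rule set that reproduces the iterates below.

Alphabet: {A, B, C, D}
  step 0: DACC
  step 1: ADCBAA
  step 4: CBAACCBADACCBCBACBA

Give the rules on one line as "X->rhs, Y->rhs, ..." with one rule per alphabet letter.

A->CB, B->C, C->A, D->AD

  step 0 ⇒ step 1: DACC ⇒ AD·CB·A·A
    A ↦ CB
    C ↦ A
    D ↦ AD
    B ↦ C  (constrained at step 1)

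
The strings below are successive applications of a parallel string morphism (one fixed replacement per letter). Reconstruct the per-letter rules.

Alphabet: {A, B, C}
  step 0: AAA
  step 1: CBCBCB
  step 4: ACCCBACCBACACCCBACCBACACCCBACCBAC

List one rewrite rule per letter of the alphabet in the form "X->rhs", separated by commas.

A->CB, B->C, C->AC

  step 0 ⇒ step 1: AAA ⇒ CB·CB·CB
    A ↦ CB
    B ↦ C  (constrained at step 1)
    C ↦ AC  (constrained at step 1)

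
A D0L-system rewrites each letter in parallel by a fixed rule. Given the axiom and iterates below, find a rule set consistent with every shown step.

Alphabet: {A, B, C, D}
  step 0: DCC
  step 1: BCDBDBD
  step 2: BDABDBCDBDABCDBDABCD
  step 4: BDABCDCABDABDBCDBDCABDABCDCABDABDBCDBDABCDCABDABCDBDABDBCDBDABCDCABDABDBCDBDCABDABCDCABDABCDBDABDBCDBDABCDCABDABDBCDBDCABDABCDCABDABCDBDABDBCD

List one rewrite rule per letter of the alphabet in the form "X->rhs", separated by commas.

A->CA, B->BDA, C->BD, D->BCD

  step 1 ⇒ step 2: BCDBDBD ⇒ BDA·BD·BCD·BDA·BCD·BDA·BCD
    B ↦ BDA
    C ↦ BD
    D ↦ BCD
    A ↦ CA  (constrained at step 2)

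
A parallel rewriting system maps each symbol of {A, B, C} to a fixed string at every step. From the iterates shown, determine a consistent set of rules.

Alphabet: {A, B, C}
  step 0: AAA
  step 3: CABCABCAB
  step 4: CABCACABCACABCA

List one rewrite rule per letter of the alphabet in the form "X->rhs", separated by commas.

A->B, B->CA, C->CA

  step 3 ⇒ step 4: CABCABCAB ⇒ CA·B·CA·CA·B·CA·CA·B·CA
    A ↦ B
    B ↦ CA
    C ↦ CA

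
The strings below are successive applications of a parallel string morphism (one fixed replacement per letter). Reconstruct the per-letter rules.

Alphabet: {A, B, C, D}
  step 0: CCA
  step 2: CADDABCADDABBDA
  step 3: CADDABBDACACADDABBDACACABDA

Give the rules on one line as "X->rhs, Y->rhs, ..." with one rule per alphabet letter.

A->DA, B->CA, C->CAD, D->B

  step 2 ⇒ step 3: CADDABCADDABBDA ⇒ CAD·DA·B·B·DA·CA·CAD·DA·B·B·DA·CA·CA·B·DA
    A ↦ DA
    B ↦ CA
    C ↦ CAD
    D ↦ B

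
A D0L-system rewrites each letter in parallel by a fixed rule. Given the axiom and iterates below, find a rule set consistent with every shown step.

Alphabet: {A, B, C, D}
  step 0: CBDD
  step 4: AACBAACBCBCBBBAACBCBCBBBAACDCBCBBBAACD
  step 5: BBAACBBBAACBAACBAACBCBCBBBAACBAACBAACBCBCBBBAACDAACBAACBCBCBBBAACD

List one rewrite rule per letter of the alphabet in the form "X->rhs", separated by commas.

  step 4 ⇒ step 5: AACBAACBCBCBBBAACBCBCBBBAACDCBCBBBAACD ⇒ B·B·AA·CB·B·B·AA·CB·AA·CB·AA·CB·CB·CB·B·B·AA·CB·AA·CB·AA·CB·CB·CB·B·B·AA·CD·AA·CB·AA·CB·CB·CB·B·B·AA·CD
    A ↦ B
    B ↦ CB
    C ↦ AA
    D ↦ CD

A->B, B->CB, C->AA, D->CD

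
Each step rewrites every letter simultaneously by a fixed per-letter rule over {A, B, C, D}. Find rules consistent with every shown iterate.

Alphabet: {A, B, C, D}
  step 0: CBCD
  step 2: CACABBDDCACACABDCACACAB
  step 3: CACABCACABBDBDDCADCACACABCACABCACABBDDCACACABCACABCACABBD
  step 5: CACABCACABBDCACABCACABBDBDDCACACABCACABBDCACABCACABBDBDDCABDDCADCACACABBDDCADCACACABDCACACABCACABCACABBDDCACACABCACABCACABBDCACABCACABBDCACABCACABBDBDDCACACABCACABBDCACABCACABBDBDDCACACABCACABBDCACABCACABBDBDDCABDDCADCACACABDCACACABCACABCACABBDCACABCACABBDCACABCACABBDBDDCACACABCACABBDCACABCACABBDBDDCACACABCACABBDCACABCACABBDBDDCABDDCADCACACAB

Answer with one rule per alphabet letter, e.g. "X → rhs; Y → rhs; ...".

A->CAB, B->BD, C->CA, D->DCA

  step 2 ⇒ step 3: CACABBDDCACACABDCACACAB ⇒ CA·CAB·CA·CAB·BD·BD·DCA·DCA·CA·CAB·CA·CAB·CA·CAB·BD·DCA·CA·CAB·CA·CAB·CA·CAB·BD
    A ↦ CAB
    B ↦ BD
    C ↦ CA
    D ↦ DCA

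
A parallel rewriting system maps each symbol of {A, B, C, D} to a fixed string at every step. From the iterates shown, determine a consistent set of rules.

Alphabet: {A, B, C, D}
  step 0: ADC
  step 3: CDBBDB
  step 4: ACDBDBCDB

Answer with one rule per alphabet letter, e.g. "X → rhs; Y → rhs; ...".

  step 3 ⇒ step 4: CDBBDB ⇒ A·C·DB·DB·C·DB
    B ↦ DB
    C ↦ A
    D ↦ C
    A ↦ B  (constrained at step 0)

A->B, B->DB, C->A, D->C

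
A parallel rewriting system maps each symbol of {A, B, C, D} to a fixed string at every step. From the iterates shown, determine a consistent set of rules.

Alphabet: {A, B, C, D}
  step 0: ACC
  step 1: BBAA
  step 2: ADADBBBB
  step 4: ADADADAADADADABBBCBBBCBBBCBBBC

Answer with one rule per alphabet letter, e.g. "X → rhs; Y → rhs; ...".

  step 1 ⇒ step 2: BBAA ⇒ AD·AD·BB·BB
    A ↦ BB
    B ↦ AD
  step 0 ⇒ step 1: ACC ⇒ BB·A·A
    C ↦ A
    D ↦ BC  (constrained at step 2)

A->BB, B->AD, C->A, D->BC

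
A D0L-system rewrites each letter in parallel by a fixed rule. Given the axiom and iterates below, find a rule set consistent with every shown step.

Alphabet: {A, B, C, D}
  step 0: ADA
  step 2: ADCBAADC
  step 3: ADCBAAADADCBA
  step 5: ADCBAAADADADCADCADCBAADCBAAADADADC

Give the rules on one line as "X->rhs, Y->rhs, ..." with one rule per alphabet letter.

  step 2 ⇒ step 3: ADCBAADC ⇒ AD·C·BA·A·AD·AD·C·BA
    A ↦ AD
    B ↦ A
    C ↦ BA
    D ↦ C

A->AD, B->A, C->BA, D->C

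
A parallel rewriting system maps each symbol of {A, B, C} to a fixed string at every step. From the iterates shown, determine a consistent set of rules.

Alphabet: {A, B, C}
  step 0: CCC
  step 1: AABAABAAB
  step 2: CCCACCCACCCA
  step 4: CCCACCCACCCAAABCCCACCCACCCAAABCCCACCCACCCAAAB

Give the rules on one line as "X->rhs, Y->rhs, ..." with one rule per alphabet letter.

A->C, B->CA, C->AAB

  step 1 ⇒ step 2: AABAABAAB ⇒ C·C·CA·C·C·CA·C·C·CA
    A ↦ C
    B ↦ CA
  step 0 ⇒ step 1: CCC ⇒ AAB·AAB·AAB
    C ↦ AAB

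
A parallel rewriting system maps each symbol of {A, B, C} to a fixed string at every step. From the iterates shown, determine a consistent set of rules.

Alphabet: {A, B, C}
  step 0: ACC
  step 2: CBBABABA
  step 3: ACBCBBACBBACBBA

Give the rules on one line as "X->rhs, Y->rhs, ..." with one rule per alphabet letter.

  step 2 ⇒ step 3: CBBABABA ⇒ A·CB·CB·BA·CB·BA·CB·BA
    A ↦ BA
    B ↦ CB
    C ↦ A

A->BA, B->CB, C->A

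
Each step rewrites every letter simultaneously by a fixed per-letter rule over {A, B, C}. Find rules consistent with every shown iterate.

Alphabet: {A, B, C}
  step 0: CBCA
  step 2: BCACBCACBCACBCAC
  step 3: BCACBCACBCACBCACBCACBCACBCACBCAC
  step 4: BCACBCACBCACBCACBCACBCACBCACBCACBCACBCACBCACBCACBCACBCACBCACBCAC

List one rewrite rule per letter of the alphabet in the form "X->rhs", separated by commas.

  step 3 ⇒ step 4: BCACBCACBCACBCACBCACBCACBCACBCAC ⇒ BC·AC·BC·AC·BC·AC·BC·AC·BC·AC·BC·AC·BC·AC·BC·AC·BC·AC·BC·AC·BC·AC·BC·AC·BC·AC·BC·AC·BC·AC·BC·AC
    A ↦ BC
    B ↦ BC
    C ↦ AC

A->BC, B->BC, C->AC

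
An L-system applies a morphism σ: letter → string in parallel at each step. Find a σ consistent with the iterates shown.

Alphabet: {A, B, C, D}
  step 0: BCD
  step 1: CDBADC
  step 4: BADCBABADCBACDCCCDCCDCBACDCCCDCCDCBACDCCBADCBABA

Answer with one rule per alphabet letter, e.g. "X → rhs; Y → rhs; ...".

  step 0 ⇒ step 1: BCD ⇒ CD·BA·DC
    B ↦ CD
    C ↦ BA
    D ↦ DC
    A ↦ CC  (constrained at step 1)

A->CC, B->CD, C->BA, D->DC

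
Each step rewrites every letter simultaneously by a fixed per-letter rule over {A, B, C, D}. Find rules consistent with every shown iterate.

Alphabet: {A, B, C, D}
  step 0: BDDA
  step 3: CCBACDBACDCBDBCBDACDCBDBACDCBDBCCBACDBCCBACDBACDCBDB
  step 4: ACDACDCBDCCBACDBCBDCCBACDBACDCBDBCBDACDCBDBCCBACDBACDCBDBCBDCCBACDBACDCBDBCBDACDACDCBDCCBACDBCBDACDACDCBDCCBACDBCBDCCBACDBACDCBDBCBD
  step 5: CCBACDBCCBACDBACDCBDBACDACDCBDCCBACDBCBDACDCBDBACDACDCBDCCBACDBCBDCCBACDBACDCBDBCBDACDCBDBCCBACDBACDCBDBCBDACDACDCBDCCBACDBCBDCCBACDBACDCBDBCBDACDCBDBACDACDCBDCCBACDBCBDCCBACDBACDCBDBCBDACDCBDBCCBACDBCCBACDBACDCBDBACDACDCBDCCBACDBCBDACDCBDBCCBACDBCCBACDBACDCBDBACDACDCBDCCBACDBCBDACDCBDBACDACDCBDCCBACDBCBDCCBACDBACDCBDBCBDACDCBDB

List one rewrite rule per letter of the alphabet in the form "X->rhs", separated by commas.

  step 4 ⇒ step 5: ACDACDCBDCCBACDBCBDCCBACDBACDCBDBCBDACDCBDBCCBACDBACDCBDBCBDCCBACDBACDCBDBCBDACDACDCBDCCBACDBCBDACDACDCBDCCBACDBCBDCCBACDBACDCBDBCBD ⇒ CCB·ACD·B·CCB·ACD·B·ACD·CBD·B·ACD·ACD·CBD·CCB·ACD·B·CBD·ACD·CBD·B·ACD·ACD·CBD·CCB·ACD·B·CBD·CCB·ACD·B·ACD·CBD·B·CBD·ACD·CBD·B·CCB·ACD·B·ACD·CBD·B·CBD·ACD·ACD·CBD·CCB·ACD·B·CBD·CCB·ACD·B·ACD·CBD·B·CBD·ACD·CBD·B·ACD·ACD·CBD·CCB·ACD·B·CBD·CCB·ACD·B·ACD·CBD·B·CBD·ACD·CBD·B·CCB·ACD·B·CCB·ACD·B·ACD·CBD·B·ACD·ACD·CBD·CCB·ACD·B·CBD·ACD·CBD·B·CCB·ACD·B·CCB·ACD·B·ACD·CBD·B·ACD·ACD·CBD·CCB·ACD·B·CBD·ACD·CBD·B·ACD·ACD·CBD·CCB·ACD·B·CBD·CCB·ACD·B·ACD·CBD·B·CBD·ACD·CBD·B
    A ↦ CCB
    B ↦ CBD
    C ↦ ACD
    D ↦ B

A->CCB, B->CBD, C->ACD, D->B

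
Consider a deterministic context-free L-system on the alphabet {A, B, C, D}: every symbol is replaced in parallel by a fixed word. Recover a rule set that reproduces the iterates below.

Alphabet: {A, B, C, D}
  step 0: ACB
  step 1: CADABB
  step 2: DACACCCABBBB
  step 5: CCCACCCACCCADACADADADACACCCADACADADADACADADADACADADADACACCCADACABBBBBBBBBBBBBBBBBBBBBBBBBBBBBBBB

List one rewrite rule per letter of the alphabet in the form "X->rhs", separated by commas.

A->CA, B->BB, C->DA, D->CC

  step 1 ⇒ step 2: CADABB ⇒ DA·CA·CC·CA·BB·BB
    A ↦ CA
    B ↦ BB
    C ↦ DA
    D ↦ CC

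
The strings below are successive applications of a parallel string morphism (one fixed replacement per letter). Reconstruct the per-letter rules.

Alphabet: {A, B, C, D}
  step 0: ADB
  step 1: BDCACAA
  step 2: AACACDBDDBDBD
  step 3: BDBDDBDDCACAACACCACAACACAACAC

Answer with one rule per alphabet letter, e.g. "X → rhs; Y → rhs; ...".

A->BD, B->AA, C->D, D->CAC

  step 2 ⇒ step 3: AACACDBDDBDBD ⇒ BD·BD·D·BD·D·CAC·AA·CAC·CAC·AA·CAC·AA·CAC
    A ↦ BD
    B ↦ AA
    C ↦ D
    D ↦ CAC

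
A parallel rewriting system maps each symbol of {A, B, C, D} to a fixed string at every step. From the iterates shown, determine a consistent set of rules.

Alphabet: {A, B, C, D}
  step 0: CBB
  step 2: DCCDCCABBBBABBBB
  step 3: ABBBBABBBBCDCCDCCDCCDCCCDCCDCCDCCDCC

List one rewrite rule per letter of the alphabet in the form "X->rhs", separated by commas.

A->C, B->DCC, C->BB, D->A

  step 2 ⇒ step 3: DCCDCCABBBBABBBB ⇒ A·BB·BB·A·BB·BB·C·DCC·DCC·DCC·DCC·C·DCC·DCC·DCC·DCC
    A ↦ C
    B ↦ DCC
    C ↦ BB
    D ↦ A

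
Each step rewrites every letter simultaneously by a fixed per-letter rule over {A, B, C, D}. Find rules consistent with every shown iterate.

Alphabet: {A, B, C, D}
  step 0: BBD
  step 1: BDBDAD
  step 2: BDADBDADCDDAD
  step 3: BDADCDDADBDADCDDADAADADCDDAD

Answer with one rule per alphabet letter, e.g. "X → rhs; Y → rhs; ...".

  step 2 ⇒ step 3: BDADBDADCDDAD ⇒ BD·AD·CDD·AD·BD·AD·CDD·AD·A·AD·AD·CDD·AD
    A ↦ CDD
    B ↦ BD
    C ↦ A
    D ↦ AD

A->CDD, B->BD, C->A, D->AD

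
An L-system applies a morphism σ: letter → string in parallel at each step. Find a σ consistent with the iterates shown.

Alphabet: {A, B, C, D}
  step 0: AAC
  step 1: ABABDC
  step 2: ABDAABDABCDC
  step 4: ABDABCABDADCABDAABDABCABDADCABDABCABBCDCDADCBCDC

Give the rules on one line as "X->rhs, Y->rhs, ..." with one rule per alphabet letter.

A->AB, B->DA, C->DC, D->BC

  step 1 ⇒ step 2: ABABDC ⇒ AB·DA·AB·DA·BC·DC
    A ↦ AB
    B ↦ DA
    C ↦ DC
    D ↦ BC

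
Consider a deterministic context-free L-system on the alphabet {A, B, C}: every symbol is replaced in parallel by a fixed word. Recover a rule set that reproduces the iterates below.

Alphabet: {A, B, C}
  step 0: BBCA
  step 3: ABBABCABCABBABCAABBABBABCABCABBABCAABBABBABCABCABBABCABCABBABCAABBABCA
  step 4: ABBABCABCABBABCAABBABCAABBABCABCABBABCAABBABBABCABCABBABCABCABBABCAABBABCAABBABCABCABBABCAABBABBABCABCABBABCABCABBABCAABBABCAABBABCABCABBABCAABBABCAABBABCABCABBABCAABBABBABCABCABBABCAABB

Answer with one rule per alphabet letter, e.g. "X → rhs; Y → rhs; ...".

A->ABB, B->ABC, C->A

  step 3 ⇒ step 4: ABBABCABCABBABCAABBABBABCABCABBABCAABBABBABCABCABBABCABCABBABCAABBABCA ⇒ ABB·ABC·ABC·ABB·ABC·A·ABB·ABC·A·ABB·ABC·ABC·ABB·ABC·A·ABB·ABB·ABC·ABC·ABB·ABC·ABC·ABB·ABC·A·ABB·ABC·A·ABB·ABC·ABC·ABB·ABC·A·ABB·ABB·ABC·ABC·ABB·ABC·ABC·ABB·ABC·A·ABB·ABC·A·ABB·ABC·ABC·ABB·ABC·A·ABB·ABC·A·ABB·ABC·ABC·ABB·ABC·A·ABB·ABB·ABC·ABC·ABB·ABC·A·ABB
    A ↦ ABB
    B ↦ ABC
    C ↦ A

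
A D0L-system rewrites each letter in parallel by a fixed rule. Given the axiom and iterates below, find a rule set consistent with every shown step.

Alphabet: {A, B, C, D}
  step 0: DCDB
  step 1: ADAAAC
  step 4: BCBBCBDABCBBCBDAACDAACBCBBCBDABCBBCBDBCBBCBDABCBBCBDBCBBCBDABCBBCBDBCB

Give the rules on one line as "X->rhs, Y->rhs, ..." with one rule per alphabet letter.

A->BCB, B->AAC, C->D, D->A

  step 0 ⇒ step 1: DCDB ⇒ A·D·A·AAC
    B ↦ AAC
    C ↦ D
    D ↦ A
    A ↦ BCB  (constrained at step 1)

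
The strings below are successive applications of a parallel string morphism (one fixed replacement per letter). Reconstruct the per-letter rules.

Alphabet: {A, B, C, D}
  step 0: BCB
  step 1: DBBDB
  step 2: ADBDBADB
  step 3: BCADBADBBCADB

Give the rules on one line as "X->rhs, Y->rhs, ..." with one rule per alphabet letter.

  step 2 ⇒ step 3: ADBDBADB ⇒ BC·A·DB·A·DB·BC·A·DB
    A ↦ BC
    B ↦ DB
    D ↦ A
  step 0 ⇒ step 1: BCB ⇒ DB·B·DB
    C ↦ B

A->BC, B->DB, C->B, D->A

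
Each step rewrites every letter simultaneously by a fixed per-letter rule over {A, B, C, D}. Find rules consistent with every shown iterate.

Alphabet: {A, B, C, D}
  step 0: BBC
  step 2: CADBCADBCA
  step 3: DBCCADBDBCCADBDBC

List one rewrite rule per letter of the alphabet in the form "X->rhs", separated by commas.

  step 2 ⇒ step 3: CADBCADBCA ⇒ D·BC·CA·DB·D·BC·CA·DB·D·BC
    A ↦ BC
    B ↦ DB
    C ↦ D
    D ↦ CA

A->BC, B->DB, C->D, D->CA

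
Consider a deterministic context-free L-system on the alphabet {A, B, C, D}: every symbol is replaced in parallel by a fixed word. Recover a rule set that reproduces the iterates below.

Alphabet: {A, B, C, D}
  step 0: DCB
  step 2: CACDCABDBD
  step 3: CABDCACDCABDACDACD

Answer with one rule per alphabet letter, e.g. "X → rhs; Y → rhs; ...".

  step 2 ⇒ step 3: CACDCABDBD ⇒ CA·BD·CA·CD·CA·BD·A·CD·A·CD
    A ↦ BD
    B ↦ A
    C ↦ CA
    D ↦ CD

A->BD, B->A, C->CA, D->CD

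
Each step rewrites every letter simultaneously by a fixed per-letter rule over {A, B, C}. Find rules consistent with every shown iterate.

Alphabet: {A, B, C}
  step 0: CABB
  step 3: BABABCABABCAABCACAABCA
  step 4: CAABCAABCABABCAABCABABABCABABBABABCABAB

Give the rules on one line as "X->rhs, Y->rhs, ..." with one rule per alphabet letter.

A->AB, B->CA, C->B

  step 3 ⇒ step 4: BABABCABABCAABCACAABCA ⇒ CA·AB·CA·AB·CA·B·AB·CA·AB·CA·B·AB·AB·CA·B·AB·B·AB·AB·CA·B·AB
    A ↦ AB
    B ↦ CA
    C ↦ B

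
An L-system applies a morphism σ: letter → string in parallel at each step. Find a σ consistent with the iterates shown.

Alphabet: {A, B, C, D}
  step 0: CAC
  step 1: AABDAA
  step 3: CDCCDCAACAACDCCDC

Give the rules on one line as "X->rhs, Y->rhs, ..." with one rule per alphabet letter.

A->BD, B->CD, C->AA, D->C

  step 0 ⇒ step 1: CAC ⇒ AA·BD·AA
    A ↦ BD
    C ↦ AA
    B ↦ CD  (constrained at step 1)
    D ↦ C  (constrained at step 1)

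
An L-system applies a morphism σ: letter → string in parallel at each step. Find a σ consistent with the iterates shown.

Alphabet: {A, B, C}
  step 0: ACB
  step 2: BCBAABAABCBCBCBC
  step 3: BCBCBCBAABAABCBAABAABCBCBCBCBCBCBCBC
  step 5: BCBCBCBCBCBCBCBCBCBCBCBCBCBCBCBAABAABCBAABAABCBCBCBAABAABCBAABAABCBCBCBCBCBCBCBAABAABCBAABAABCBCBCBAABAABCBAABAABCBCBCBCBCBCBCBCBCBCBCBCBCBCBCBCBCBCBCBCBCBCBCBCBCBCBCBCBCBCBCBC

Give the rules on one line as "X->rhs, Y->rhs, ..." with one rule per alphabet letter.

A->BAA, B->BC, C->BC

  step 2 ⇒ step 3: BCBAABAABCBCBCBC ⇒ BC·BC·BC·BAA·BAA·BC·BAA·BAA·BC·BC·BC·BC·BC·BC·BC·BC
    A ↦ BAA
    B ↦ BC
    C ↦ BC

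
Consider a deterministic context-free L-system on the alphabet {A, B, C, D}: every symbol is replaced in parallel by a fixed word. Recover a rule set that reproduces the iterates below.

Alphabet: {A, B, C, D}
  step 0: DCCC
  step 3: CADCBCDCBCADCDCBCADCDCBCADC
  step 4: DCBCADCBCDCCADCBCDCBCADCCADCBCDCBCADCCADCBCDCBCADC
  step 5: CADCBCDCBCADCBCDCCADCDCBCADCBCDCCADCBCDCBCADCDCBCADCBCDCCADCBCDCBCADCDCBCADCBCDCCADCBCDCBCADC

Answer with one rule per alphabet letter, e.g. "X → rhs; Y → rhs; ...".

  step 4 ⇒ step 5: DCBCADCBCDCCADCBCDCBCADCCADCBCDCBCADCCADCBCDCBCADC ⇒ CA·DC·BC·DC·B·CA·DC·BC·DC·CA·DC·DC·B·CA·DC·BC·DC·CA·DC·BC·DC·B·CA·DC·DC·B·CA·DC·BC·DC·CA·DC·BC·DC·B·CA·DC·DC·B·CA·DC·BC·DC·CA·DC·BC·DC·B·CA·DC
    A ↦ B
    B ↦ BC
    C ↦ DC
    D ↦ CA

A->B, B->BC, C->DC, D->CA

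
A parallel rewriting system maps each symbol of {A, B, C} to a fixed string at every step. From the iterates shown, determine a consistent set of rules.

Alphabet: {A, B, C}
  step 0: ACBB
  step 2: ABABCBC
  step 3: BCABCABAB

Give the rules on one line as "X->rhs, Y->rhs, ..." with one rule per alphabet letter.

A->BC, B->A, C->B

  step 2 ⇒ step 3: ABABCBC ⇒ BC·A·BC·A·B·A·B
    A ↦ BC
    B ↦ A
    C ↦ B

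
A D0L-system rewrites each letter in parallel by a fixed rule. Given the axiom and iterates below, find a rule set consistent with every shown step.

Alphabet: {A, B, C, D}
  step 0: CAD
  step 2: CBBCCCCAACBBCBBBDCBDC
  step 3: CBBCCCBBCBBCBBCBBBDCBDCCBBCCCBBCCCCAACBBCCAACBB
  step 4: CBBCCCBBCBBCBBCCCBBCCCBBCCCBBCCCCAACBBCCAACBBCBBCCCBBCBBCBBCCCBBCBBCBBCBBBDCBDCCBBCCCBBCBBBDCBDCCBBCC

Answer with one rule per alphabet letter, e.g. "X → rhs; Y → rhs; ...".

A->BDC, B->C, C->CBB, D->CAA

  step 3 ⇒ step 4: CBBCCCBBCBBCBBCBBBDCBDCCBBCCCBBCCCCAACBBCCAACBB ⇒ CBB·C·C·CBB·CBB·CBB·C·C·CBB·C·C·CBB·C·C·CBB·C·C·C·CAA·CBB·C·CAA·CBB·CBB·C·C·CBB·CBB·CBB·C·C·CBB·CBB·CBB·CBB·BDC·BDC·CBB·C·C·CBB·CBB·BDC·BDC·CBB·C·C
    A ↦ BDC
    B ↦ C
    C ↦ CBB
    D ↦ CAA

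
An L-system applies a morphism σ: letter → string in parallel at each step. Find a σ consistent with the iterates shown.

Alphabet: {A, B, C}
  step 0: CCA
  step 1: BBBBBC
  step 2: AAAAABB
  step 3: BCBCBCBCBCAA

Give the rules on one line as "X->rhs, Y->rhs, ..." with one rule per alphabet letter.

A->BC, B->A, C->BB

  step 2 ⇒ step 3: AAAAABB ⇒ BC·BC·BC·BC·BC·A·A
    A ↦ BC
    B ↦ A
  step 0 ⇒ step 1: CCA ⇒ BB·BB·BC
    C ↦ BB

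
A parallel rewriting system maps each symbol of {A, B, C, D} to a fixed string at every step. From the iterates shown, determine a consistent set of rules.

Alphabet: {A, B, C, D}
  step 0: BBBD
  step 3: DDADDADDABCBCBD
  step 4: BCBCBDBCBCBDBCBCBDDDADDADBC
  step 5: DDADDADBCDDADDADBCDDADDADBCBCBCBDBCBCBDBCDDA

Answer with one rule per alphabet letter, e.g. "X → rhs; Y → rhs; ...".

A->BD, B->D, C->DA, D->BC

  step 4 ⇒ step 5: BCBCBDBCBCBDBCBCBDDDADDADBC ⇒ D·DA·D·DA·D·BC·D·DA·D·DA·D·BC·D·DA·D·DA·D·BC·BC·BC·BD·BC·BC·BD·BC·D·DA
    A ↦ BD
    B ↦ D
    C ↦ DA
    D ↦ BC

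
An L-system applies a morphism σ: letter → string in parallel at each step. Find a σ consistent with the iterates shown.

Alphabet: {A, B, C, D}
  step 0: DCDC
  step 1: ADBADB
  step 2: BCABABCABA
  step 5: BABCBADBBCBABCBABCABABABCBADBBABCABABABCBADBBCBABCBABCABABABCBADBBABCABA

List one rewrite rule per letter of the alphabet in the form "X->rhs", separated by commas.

  step 1 ⇒ step 2: ADBADB ⇒ BC·A·BA·BC·A·BA
    A ↦ BC
    B ↦ BA
    D ↦ A
  step 0 ⇒ step 1: DCDC ⇒ A·DB·A·DB
    C ↦ DB

A->BC, B->BA, C->DB, D->A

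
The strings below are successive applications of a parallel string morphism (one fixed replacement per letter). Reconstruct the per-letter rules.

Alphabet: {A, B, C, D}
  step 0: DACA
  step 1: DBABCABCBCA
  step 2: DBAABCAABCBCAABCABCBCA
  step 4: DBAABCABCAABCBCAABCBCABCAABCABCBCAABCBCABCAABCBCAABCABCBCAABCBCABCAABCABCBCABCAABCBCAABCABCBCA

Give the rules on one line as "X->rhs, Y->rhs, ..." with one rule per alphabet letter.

  step 1 ⇒ step 2: DBABCABCBCA ⇒ DBA·A·BCA·A·BC·BCA·A·BC·A·BC·BCA
    A ↦ BCA
    B ↦ A
    C ↦ BC
    D ↦ DBA

A->BCA, B->A, C->BC, D->DBA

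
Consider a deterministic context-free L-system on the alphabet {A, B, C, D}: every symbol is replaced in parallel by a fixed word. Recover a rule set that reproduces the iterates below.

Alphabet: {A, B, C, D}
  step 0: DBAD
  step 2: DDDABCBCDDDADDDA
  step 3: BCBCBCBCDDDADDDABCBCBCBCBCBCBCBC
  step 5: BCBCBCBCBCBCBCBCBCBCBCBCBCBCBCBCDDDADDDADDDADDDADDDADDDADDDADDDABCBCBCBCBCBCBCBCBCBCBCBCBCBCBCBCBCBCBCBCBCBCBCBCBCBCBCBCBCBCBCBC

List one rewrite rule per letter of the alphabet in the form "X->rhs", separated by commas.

A->BC, B->DD, C->DA, D->BC

  step 2 ⇒ step 3: DDDABCBCDDDADDDA ⇒ BC·BC·BC·BC·DD·DA·DD·DA·BC·BC·BC·BC·BC·BC·BC·BC
    A ↦ BC
    B ↦ DD
    C ↦ DA
    D ↦ BC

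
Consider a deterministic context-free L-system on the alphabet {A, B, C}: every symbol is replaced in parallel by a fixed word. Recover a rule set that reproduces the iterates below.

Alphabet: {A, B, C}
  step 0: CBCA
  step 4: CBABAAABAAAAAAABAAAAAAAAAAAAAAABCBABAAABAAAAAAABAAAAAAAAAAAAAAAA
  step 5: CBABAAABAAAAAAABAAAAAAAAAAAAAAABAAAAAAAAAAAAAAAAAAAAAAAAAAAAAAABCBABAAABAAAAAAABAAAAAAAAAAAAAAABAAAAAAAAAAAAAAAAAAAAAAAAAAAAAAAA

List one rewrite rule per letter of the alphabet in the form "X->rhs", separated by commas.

A->AA, B->AB, C->CB

  step 4 ⇒ step 5: CBABAAABAAAAAAABAAAAAAAAAAAAAAABCBABAAABAAAAAAABAAAAAAAAAAAAAAAA ⇒ CB·AB·AA·AB·AA·AA·AA·AB·AA·AA·AA·AA·AA·AA·AA·AB·AA·AA·AA·AA·AA·AA·AA·AA·AA·AA·AA·AA·AA·AA·AA·AB·CB·AB·AA·AB·AA·AA·AA·AB·AA·AA·AA·AA·AA·AA·AA·AB·AA·AA·AA·AA·AA·AA·AA·AA·AA·AA·AA·AA·AA·AA·AA·AA
    A ↦ AA
    B ↦ AB
    C ↦ CB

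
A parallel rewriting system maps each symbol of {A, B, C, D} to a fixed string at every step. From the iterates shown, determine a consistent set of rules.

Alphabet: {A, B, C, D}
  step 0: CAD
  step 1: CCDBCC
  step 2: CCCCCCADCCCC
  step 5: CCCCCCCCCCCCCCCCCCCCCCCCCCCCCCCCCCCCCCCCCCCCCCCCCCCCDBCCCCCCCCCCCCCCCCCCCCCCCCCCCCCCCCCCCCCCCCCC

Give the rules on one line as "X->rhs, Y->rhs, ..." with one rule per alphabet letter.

A->DB, B->AD, C->CC, D->CC

  step 1 ⇒ step 2: CCDBCC ⇒ CC·CC·CC·AD·CC·CC
    B ↦ AD
    C ↦ CC
    D ↦ CC
  step 0 ⇒ step 1: CAD ⇒ CC·DB·CC
    A ↦ DB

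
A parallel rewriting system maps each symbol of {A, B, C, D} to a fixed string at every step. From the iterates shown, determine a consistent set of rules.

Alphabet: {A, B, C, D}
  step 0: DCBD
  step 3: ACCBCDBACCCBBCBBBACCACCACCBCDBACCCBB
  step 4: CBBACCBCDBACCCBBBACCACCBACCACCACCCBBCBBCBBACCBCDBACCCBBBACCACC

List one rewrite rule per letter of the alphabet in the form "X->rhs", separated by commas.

A->C, B->ACC, C->B, D->CDB

  step 3 ⇒ step 4: ACCBCDBACCCBBCBBBACCACCACCBCDBACCCBB ⇒ C·B·B·ACC·B·CDB·ACC·C·B·B·B·ACC·ACC·B·ACC·ACC·ACC·C·B·B·C·B·B·C·B·B·ACC·B·CDB·ACC·C·B·B·B·ACC·ACC
    A ↦ C
    B ↦ ACC
    C ↦ B
    D ↦ CDB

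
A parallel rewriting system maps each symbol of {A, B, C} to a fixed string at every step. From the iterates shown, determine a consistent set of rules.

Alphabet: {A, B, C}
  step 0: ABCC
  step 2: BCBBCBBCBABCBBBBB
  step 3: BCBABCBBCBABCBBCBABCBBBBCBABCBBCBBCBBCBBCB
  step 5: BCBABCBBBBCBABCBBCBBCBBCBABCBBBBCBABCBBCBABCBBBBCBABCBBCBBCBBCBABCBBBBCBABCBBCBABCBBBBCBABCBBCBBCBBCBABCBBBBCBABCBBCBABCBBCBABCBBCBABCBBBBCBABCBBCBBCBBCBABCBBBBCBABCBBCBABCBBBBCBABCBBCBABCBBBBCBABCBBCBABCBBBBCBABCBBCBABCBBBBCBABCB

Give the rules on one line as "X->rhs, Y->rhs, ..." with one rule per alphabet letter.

  step 2 ⇒ step 3: BCBBCBBCBABCBBBBB ⇒ BCB·A·BCB·BCB·A·BCB·BCB·A·BCB·BB·BCB·A·BCB·BCB·BCB·BCB·BCB
    A ↦ BB
    B ↦ BCB
    C ↦ A

A->BB, B->BCB, C->A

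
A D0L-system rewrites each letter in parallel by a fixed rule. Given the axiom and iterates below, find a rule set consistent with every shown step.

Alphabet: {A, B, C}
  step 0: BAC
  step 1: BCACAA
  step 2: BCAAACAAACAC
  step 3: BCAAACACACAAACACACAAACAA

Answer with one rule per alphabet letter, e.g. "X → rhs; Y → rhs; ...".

A->AC, B->BC, C->AA

  step 2 ⇒ step 3: BCAAACAAACAC ⇒ BC·AA·AC·AC·AC·AA·AC·AC·AC·AA·AC·AA
    A ↦ AC
    B ↦ BC
    C ↦ AA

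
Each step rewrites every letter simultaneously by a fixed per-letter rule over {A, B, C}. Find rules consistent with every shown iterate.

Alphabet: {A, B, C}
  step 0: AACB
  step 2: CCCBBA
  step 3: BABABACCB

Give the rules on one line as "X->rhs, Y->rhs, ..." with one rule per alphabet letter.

  step 2 ⇒ step 3: CCCBBA ⇒ BA·BA·BA·C·C·B
    A ↦ B
    B ↦ C
    C ↦ BA

A->B, B->C, C->BA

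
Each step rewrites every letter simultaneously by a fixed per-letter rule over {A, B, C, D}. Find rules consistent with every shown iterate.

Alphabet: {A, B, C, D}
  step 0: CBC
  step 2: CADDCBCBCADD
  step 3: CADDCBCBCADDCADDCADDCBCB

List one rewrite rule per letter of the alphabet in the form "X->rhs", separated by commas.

  step 2 ⇒ step 3: CADDCBCBCADD ⇒ CA·DD·CB·CB·CA·DD·CA·DD·CA·DD·CB·CB
    A ↦ DD
    B ↦ DD
    C ↦ CA
    D ↦ CB

A->DD, B->DD, C->CA, D->CB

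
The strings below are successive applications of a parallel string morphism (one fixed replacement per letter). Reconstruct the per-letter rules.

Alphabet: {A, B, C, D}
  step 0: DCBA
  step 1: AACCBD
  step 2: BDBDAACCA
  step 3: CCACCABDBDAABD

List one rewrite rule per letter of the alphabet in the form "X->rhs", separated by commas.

  step 2 ⇒ step 3: BDBDAACCA ⇒ CC·A·CC·A·BD·BD·A·A·BD
    A ↦ BD
    B ↦ CC
    C ↦ A
    D ↦ A

A->BD, B->CC, C->A, D->A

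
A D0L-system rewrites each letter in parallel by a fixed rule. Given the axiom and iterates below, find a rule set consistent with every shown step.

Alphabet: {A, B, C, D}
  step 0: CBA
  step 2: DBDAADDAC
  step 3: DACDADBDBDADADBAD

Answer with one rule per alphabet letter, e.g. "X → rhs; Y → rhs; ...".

A->DB, B->C, C->AD, D->DA

  step 2 ⇒ step 3: DBDAADDAC ⇒ DA·C·DA·DB·DB·DA·DA·DB·AD
    A ↦ DB
    B ↦ C
    C ↦ AD
    D ↦ DA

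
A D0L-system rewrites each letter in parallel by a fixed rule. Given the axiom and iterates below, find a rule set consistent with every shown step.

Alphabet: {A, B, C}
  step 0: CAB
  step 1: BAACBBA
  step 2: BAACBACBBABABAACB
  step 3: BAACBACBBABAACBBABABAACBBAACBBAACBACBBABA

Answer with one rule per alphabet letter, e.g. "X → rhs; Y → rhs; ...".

A->ACB, B->BA, C->BA

  step 2 ⇒ step 3: BAACBACBBABABAACB ⇒ BA·ACB·ACB·BA·BA·ACB·BA·BA·BA·ACB·BA·ACB·BA·ACB·ACB·BA·BA
    A ↦ ACB
    B ↦ BA
    C ↦ BA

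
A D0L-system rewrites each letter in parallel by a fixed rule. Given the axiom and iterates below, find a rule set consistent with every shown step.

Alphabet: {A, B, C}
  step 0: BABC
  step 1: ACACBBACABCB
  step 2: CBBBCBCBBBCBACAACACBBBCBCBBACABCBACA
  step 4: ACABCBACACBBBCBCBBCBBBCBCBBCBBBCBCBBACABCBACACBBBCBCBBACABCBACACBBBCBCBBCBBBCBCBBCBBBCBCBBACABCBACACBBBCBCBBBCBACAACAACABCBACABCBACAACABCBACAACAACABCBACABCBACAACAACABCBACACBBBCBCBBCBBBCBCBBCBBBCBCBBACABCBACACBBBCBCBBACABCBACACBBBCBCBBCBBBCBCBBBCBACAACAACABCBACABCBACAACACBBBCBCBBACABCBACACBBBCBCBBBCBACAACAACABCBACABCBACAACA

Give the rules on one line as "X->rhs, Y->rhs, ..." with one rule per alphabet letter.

A->CBB, B->ACA, C->BCB

  step 1 ⇒ step 2: ACACBBACABCB ⇒ CBB·BCB·CBB·BCB·ACA·ACA·CBB·BCB·CBB·ACA·BCB·ACA
    A ↦ CBB
    B ↦ ACA
    C ↦ BCB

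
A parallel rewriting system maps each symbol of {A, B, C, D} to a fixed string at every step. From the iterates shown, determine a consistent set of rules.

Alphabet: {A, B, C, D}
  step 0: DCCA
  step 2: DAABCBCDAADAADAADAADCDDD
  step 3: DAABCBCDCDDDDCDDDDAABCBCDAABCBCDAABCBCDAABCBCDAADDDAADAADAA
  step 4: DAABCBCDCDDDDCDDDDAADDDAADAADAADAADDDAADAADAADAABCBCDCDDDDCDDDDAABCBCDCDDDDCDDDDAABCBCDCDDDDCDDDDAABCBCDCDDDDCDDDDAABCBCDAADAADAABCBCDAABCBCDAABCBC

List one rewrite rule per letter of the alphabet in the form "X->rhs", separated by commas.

  step 3 ⇒ step 4: DAABCBCDCDDDDCDDDDAABCBCDAABCBCDAABCBCDAABCBCDAADDDAADAADAA ⇒ DAA·BC·BC·DCD·DD·DCD·DD·DAA·DD·DAA·DAA·DAA·DAA·DD·DAA·DAA·DAA·DAA·BC·BC·DCD·DD·DCD·DD·DAA·BC·BC·DCD·DD·DCD·DD·DAA·BC·BC·DCD·DD·DCD·DD·DAA·BC·BC·DCD·DD·DCD·DD·DAA·BC·BC·DAA·DAA·DAA·BC·BC·DAA·BC·BC·DAA·BC·BC
    A ↦ BC
    B ↦ DCD
    C ↦ DD
    D ↦ DAA

A->BC, B->DCD, C->DD, D->DAA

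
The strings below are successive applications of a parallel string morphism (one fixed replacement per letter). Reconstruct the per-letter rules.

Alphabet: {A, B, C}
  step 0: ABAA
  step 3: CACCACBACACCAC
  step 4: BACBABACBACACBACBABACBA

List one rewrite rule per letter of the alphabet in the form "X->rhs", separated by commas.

  step 3 ⇒ step 4: CACCACBACACCAC ⇒ BA·C·BA·BA·C·BA·CA·C·BA·C·BA·BA·C·BA
    A ↦ C
    B ↦ CA
    C ↦ BA

A->C, B->CA, C->BA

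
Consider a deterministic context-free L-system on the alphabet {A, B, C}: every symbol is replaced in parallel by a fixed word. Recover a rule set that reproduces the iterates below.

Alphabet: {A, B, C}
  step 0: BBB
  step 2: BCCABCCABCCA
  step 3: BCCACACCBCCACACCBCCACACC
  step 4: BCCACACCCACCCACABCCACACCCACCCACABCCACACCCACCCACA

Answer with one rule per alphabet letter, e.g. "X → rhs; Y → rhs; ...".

  step 3 ⇒ step 4: BCCACACCBCCACACCBCCACACC ⇒ BC·CA·CA·CC·CA·CC·CA·CA·BC·CA·CA·CC·CA·CC·CA·CA·BC·CA·CA·CC·CA·CC·CA·CA
    A ↦ CC
    B ↦ BC
    C ↦ CA

A->CC, B->BC, C->CA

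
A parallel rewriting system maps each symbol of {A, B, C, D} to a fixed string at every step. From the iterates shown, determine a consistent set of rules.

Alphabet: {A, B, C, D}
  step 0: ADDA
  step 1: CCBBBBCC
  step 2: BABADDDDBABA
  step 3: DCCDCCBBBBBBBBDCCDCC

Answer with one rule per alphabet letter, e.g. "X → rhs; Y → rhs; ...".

A->CC, B->D, C->BA, D->BB

  step 2 ⇒ step 3: BABADDDDBABA ⇒ D·CC·D·CC·BB·BB·BB·BB·D·CC·D·CC
    A ↦ CC
    B ↦ D
    D ↦ BB
  step 1 ⇒ step 2: CCBBBBCC ⇒ BA·BA·D·D·D·D·BA·BA
    C ↦ BA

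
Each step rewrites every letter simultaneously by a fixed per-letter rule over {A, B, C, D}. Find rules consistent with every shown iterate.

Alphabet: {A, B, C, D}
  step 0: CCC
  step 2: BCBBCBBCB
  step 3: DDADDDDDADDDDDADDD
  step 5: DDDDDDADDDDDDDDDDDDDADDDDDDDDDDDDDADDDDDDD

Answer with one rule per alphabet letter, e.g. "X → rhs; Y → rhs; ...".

A->BC, B->DD, C->AD, D->B

  step 2 ⇒ step 3: BCBBCBBCB ⇒ DD·AD·DD·DD·AD·DD·DD·AD·DD
    B ↦ DD
    C ↦ AD
    A ↦ BC  (constrained at step 3)
    D ↦ B  (constrained at step 3)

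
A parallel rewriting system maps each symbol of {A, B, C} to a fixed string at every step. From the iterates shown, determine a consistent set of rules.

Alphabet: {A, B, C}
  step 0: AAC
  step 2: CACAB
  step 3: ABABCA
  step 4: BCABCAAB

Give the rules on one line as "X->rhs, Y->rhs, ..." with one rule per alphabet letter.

  step 3 ⇒ step 4: ABABCA ⇒ B·CA·B·CA·A·B
    A ↦ B
    B ↦ CA
    C ↦ A

A->B, B->CA, C->A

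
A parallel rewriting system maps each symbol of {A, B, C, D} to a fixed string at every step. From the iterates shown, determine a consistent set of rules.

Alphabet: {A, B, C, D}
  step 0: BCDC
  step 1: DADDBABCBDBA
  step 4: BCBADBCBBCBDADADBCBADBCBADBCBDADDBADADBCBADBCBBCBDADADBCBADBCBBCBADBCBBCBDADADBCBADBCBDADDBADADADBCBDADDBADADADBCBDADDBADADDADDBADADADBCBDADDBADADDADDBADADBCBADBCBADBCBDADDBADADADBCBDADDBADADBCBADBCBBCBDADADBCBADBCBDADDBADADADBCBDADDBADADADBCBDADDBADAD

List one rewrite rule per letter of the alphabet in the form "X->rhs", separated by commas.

  step 0 ⇒ step 1: BCDC ⇒ DAD·DBA·BCB·DBA
    B ↦ DAD
    C ↦ DBA
    D ↦ BCB
    A ↦ AD  (constrained at step 1)

A->AD, B->DAD, C->DBA, D->BCB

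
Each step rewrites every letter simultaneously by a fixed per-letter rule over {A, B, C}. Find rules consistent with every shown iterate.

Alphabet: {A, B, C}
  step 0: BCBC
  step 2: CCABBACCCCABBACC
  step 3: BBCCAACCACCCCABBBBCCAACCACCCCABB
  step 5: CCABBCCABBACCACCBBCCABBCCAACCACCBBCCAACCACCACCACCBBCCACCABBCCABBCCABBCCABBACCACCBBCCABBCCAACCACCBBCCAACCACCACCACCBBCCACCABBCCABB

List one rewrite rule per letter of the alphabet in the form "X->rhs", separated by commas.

  step 2 ⇒ step 3: CCABBACCCCABBACC ⇒ B·B·CCA·ACC·ACC·CCA·B·B·B·B·CCA·ACC·ACC·CCA·B·B
    A ↦ CCA
    B ↦ ACC
    C ↦ B

A->CCA, B->ACC, C->B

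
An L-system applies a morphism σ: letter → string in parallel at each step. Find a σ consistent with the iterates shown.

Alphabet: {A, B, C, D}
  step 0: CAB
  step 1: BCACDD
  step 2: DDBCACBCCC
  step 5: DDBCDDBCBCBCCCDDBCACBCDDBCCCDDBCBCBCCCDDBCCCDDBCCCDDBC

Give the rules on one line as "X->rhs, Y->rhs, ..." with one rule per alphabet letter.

  step 1 ⇒ step 2: BCACDD ⇒ DD·BC·AC·BC·C·C
    A ↦ AC
    B ↦ DD
    C ↦ BC
    D ↦ C

A->AC, B->DD, C->BC, D->C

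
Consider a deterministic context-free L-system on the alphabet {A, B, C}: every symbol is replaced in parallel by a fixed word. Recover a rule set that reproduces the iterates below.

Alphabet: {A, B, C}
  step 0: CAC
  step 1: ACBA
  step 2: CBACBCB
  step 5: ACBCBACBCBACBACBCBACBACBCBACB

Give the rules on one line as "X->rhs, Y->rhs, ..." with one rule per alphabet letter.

  step 1 ⇒ step 2: ACBA ⇒ CB·A·CB·CB
    A ↦ CB
    B ↦ CB
    C ↦ A

A->CB, B->CB, C->A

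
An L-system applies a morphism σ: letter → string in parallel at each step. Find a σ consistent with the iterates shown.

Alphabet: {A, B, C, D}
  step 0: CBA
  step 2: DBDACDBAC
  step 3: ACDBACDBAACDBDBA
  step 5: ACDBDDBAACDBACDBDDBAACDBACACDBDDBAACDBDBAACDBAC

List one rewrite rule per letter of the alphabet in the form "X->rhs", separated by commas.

A->D, B->DB, C->BA, D->AC

  step 2 ⇒ step 3: DBDACDBAC ⇒ AC·DB·AC·D·BA·AC·DB·D·BA
    A ↦ D
    B ↦ DB
    C ↦ BA
    D ↦ AC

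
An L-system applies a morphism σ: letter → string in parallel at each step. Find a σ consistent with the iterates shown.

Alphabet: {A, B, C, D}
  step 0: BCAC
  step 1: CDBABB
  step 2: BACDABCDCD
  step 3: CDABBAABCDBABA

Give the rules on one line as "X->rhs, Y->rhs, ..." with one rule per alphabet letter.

A->AB, B->CD, C->B, D->A

  step 2 ⇒ step 3: BACDABCDCD ⇒ CD·AB·B·A·AB·CD·B·A·B·A
    A ↦ AB
    B ↦ CD
    C ↦ B
    D ↦ A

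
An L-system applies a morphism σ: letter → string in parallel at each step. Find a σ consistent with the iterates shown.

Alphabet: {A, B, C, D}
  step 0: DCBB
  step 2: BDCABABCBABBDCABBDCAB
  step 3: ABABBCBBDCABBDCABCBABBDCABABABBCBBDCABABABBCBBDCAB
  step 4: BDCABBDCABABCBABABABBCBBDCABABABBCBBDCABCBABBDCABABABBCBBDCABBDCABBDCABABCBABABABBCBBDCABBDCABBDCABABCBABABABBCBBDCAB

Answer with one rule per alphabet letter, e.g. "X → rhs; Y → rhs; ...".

A->BDC, B->AB, C->CB, D->ABB

  step 3 ⇒ step 4: ABABBCBBDCABBDCABCBABBDCABABABBCBBDCABABABBCBBDCAB ⇒ BDC·AB·BDC·AB·AB·CB·AB·AB·ABB·CB·BDC·AB·AB·ABB·CB·BDC·AB·CB·AB·BDC·AB·AB·ABB·CB·BDC·AB·BDC·AB·BDC·AB·AB·CB·AB·AB·ABB·CB·BDC·AB·BDC·AB·BDC·AB·AB·CB·AB·AB·ABB·CB·BDC·AB
    A ↦ BDC
    B ↦ AB
    C ↦ CB
    D ↦ ABB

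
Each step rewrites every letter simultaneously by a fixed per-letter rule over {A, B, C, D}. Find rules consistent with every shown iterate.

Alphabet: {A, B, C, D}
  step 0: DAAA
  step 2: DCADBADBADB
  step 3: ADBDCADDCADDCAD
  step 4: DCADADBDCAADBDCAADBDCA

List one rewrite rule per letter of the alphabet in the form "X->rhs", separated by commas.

A->DC, B->D, C->DB, D->A

  step 3 ⇒ step 4: ADBDCADDCADDCAD ⇒ DC·A·D·A·DB·DC·A·A·DB·DC·A·A·DB·DC·A
    A ↦ DC
    B ↦ D
    C ↦ DB
    D ↦ A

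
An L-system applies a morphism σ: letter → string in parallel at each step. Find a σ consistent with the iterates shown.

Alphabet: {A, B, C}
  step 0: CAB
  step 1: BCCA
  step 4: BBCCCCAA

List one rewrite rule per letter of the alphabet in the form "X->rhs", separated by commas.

  step 0 ⇒ step 1: CAB ⇒ B·CC·A
    A ↦ CC
    B ↦ A
    C ↦ B

A->CC, B->A, C->B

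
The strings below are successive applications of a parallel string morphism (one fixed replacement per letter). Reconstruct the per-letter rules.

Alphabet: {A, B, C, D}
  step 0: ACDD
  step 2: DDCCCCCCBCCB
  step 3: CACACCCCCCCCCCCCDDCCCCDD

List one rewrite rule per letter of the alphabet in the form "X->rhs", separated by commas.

A->B, B->DD, C->CC, D->CA

  step 2 ⇒ step 3: DDCCCCCCBCCB ⇒ CA·CA·CC·CC·CC·CC·CC·CC·DD·CC·CC·DD
    B ↦ DD
    C ↦ CC
    D ↦ CA
    A ↦ B  (constrained at step 0)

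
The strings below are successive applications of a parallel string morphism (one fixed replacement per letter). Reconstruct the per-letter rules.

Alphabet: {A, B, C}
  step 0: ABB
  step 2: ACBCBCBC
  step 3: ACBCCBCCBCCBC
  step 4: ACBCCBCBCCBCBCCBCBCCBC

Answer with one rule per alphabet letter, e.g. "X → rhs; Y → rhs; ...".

A->AC, B->C, C->BC

  step 3 ⇒ step 4: ACBCCBCCBCCBC ⇒ AC·BC·C·BC·BC·C·BC·BC·C·BC·BC·C·BC
    A ↦ AC
    B ↦ C
    C ↦ BC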